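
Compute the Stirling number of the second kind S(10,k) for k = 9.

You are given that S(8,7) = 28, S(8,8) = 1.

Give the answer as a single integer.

row 9: T[9][8]=8·1+28=36  T[9][9]=9·0+1=1
row 10: T[10][9]=9·1+36=45
Read S(10,9) = 45.

45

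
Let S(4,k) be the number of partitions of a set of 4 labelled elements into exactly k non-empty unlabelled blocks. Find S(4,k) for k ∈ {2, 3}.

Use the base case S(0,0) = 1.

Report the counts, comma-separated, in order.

7, 6

@1  (1,1):0·1+1→1
@2  (2,1):1·1+0→1, (2,2):0·2+1→1
@3  (3,1):1·1+0→1, (3,2):1·2+1→3, (3,3):0·3+1→1
@4  (4,2):3·2+1→7, (4,3):1·3+3→6
Read S(4,2) = 7, S(4,3) = 6.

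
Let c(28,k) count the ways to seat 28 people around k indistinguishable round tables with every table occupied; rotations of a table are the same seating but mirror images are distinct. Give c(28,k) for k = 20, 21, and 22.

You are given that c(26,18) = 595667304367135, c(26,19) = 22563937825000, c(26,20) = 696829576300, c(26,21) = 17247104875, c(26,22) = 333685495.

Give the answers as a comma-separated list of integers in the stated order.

row 27: T[27][19]=26·22563937825000+595667304367135=1182329687817135  T[27][20]=26·696829576300+22563937825000=40681506808800  T[27][21]=26·17247104875+696829576300=1145254303050  T[27][22]=26·333685495+17247104875=25922927745
row 28: T[28][20]=27·40681506808800+1182329687817135=2280730371654735  T[28][21]=27·1145254303050+40681506808800=71603372991150  T[28][22]=27·25922927745+1145254303050=1845173352165
Read c(28,20) = 2280730371654735, c(28,21) = 71603372991150, c(28,22) = 1845173352165.

2280730371654735, 71603372991150, 1845173352165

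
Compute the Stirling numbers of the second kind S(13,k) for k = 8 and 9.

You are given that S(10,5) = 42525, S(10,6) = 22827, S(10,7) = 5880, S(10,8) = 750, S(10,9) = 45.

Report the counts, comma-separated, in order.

1899612, 359502

r11: T_11,6=6×22827+42525=179487; T_11,7=7×5880+22827=63987; T_11,8=8×750+5880=11880; T_11,9=9×45+750=1155
r12: T_12,7=7×63987+179487=627396; T_12,8=8×11880+63987=159027; T_12,9=9×1155+11880=22275
r13: T_13,8=8×159027+627396=1899612; T_13,9=9×22275+159027=359502
Read S(13,8) = 1899612, S(13,9) = 359502.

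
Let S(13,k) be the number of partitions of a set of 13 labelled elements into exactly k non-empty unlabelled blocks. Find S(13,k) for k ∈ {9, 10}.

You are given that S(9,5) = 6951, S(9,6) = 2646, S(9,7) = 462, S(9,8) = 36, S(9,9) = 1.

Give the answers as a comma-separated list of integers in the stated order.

[10] T[10,6]:6*2646+6951=22827 · T[10,7]:7*462+2646=5880 · T[10,8]:8*36+462=750 · T[10,9]:9*1+36=45 · T[10,10]:10*0+1=1
[11] T[11,7]:7*5880+22827=63987 · T[11,8]:8*750+5880=11880 · T[11,9]:9*45+750=1155 · T[11,10]:10*1+45=55
[12] T[12,8]:8*11880+63987=159027 · T[12,9]:9*1155+11880=22275 · T[12,10]:10*55+1155=1705
[13] T[13,9]:9*22275+159027=359502 · T[13,10]:10*1705+22275=39325
Read S(13,9) = 359502, S(13,10) = 39325.

359502, 39325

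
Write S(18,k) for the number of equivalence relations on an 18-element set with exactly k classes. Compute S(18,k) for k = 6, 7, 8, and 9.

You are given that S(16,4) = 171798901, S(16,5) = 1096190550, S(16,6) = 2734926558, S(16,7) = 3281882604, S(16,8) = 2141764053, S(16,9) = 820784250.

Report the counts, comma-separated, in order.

i=17: T(17,5)=171798901+5·1096190550=5652751651 | T(17,6)=1096190550+6·2734926558=17505749898 | T(17,7)=2734926558+7·3281882604=25708104786 | T(17,8)=3281882604+8·2141764053=20415995028 | T(17,9)=2141764053+9·820784250=9528822303
i=18: T(18,6)=5652751651+6·17505749898=110687251039 | T(18,7)=17505749898+7·25708104786=197462483400 | T(18,8)=25708104786+8·20415995028=189036065010 | T(18,9)=20415995028+9·9528822303=106175395755
Read S(18,6) = 110687251039, S(18,7) = 197462483400, S(18,8) = 189036065010, S(18,9) = 106175395755.

110687251039, 197462483400, 189036065010, 106175395755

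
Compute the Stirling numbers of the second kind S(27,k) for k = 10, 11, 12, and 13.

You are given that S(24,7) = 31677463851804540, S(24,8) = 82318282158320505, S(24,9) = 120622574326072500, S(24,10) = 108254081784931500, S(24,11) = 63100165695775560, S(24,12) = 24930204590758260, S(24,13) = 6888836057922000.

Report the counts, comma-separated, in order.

@25  (25,8):82318282158320505·8+31677463851804540→690223721118368580, (25,9):120622574326072500·9+82318282158320505→1167921451092973005, (25,10):108254081784931500·10+120622574326072500→1203163392175387500, (25,11):63100165695775560·11+108254081784931500→802355904438462660, (25,12):24930204590758260·12+63100165695775560→362262620784874680, (25,13):6888836057922000·13+24930204590758260→114485073343744260
@26  (26,9):1167921451092973005·9+690223721118368580→11201516780955125625, (26,10):1203163392175387500·10+1167921451092973005→13199555372846848005, (26,11):802355904438462660·11+1203163392175387500→10029078340998476760, (26,12):362262620784874680·12+802355904438462660→5149507353856958820, (26,13):114485073343744260·13+362262620784874680→1850568574253550060
@27  (27,10):13199555372846848005·10+11201516780955125625→143197070509423605675, (27,11):10029078340998476760·11+13199555372846848005→123519417123830092365, (27,12):5149507353856958820·12+10029078340998476760→71823166587281982600, (27,13):1850568574253550060·13+5149507353856958820→29206898819153109600
Read S(27,10) = 143197070509423605675, S(27,11) = 123519417123830092365, S(27,12) = 71823166587281982600, S(27,13) = 29206898819153109600.

143197070509423605675, 123519417123830092365, 71823166587281982600, 29206898819153109600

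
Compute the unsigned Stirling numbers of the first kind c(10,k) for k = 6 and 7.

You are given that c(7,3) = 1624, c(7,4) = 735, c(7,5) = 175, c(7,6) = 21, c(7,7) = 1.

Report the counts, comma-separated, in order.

63273, 9450

row 8: T[8][4]=7·735+1624=6769  T[8][5]=7·175+735=1960  T[8][6]=7·21+175=322  T[8][7]=7·1+21=28
row 9: T[9][5]=8·1960+6769=22449  T[9][6]=8·322+1960=4536  T[9][7]=8·28+322=546
row 10: T[10][6]=9·4536+22449=63273  T[10][7]=9·546+4536=9450
Read c(10,6) = 63273, c(10,7) = 9450.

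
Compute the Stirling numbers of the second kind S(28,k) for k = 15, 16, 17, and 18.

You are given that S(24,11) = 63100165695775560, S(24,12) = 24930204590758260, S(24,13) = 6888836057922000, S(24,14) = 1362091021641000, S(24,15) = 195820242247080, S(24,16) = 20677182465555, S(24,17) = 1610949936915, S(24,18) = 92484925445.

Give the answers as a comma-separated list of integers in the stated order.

@25  (25,12):24930204590758260·12+63100165695775560→362262620784874680, (25,13):6888836057922000·13+24930204590758260→114485073343744260, (25,14):1362091021641000·14+6888836057922000→25958110360896000, (25,15):195820242247080·15+1362091021641000→4299394655347200, (25,16):20677182465555·16+195820242247080→526655161695960, (25,17):1610949936915·17+20677182465555→48063331393110, (25,18):92484925445·18+1610949936915→3275678594925
@26  (26,13):114485073343744260·13+362262620784874680→1850568574253550060, (26,14):25958110360896000·14+114485073343744260→477898618396288260, (26,15):4299394655347200·15+25958110360896000→90449030191104000, (26,16):526655161695960·16+4299394655347200→12725877242482560, (26,17):48063331393110·17+526655161695960→1343731795378830, (26,18):3275678594925·18+48063331393110→107025546101760
@27  (27,14):477898618396288260·14+1850568574253550060→8541149231801585700, (27,15):90449030191104000·15+477898618396288260→1834634071262848260, (27,16):12725877242482560·16+90449030191104000→294063066070824960, (27,17):1343731795378830·17+12725877242482560→35569317763922670, (27,18):107025546101760·18+1343731795378830→3270191625210510
@28  (28,15):1834634071262848260·15+8541149231801585700→36060660300744309600, (28,16):294063066070824960·16+1834634071262848260→6539643128396047620, (28,17):35569317763922670·17+294063066070824960→898741468057510350, (28,18):3270191625210510·18+35569317763922670→94432767017711850
Read S(28,15) = 36060660300744309600, S(28,16) = 6539643128396047620, S(28,17) = 898741468057510350, S(28,18) = 94432767017711850.

36060660300744309600, 6539643128396047620, 898741468057510350, 94432767017711850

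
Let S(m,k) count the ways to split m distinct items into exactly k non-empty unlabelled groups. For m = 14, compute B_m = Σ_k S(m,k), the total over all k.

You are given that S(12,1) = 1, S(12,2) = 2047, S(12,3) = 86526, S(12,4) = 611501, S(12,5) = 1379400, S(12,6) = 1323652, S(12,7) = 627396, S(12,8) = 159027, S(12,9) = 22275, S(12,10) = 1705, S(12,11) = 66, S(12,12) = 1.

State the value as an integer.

190899322

r13: T_13,1=1×1+0=1; T_13,2=2×2047+1=4095; T_13,3=3×86526+2047=261625; T_13,4=4×611501+86526=2532530; T_13,5=5×1379400+611501=7508501; T_13,6=6×1323652+1379400=9321312; T_13,7=7×627396+1323652=5715424; T_13,8=8×159027+627396=1899612; T_13,9=9×22275+159027=359502; T_13,10=10×1705+22275=39325; T_13,11=11×66+1705=2431; T_13,12=12×1+66=78; T_13,13=13×0+1=1
r14: T_14,1=1×1+0=1; T_14,2=2×4095+1=8191; T_14,3=3×261625+4095=788970; T_14,4=4×2532530+261625=10391745; T_14,5=5×7508501+2532530=40075035; T_14,6=6×9321312+7508501=63436373; T_14,7=7×5715424+9321312=49329280; T_14,8=8×1899612+5715424=20912320; T_14,9=9×359502+1899612=5135130; T_14,10=10×39325+359502=752752; T_14,11=11×2431+39325=66066; T_14,12=12×78+2431=3367; T_14,13=13×1+78=91; T_14,14=14×0+1=1
B_14 = ΣS(14,k) = 1+8191+788970+10391745+40075035+63436373+49329280+20912320+5135130+752752+66066+3367+91+1 = 190899322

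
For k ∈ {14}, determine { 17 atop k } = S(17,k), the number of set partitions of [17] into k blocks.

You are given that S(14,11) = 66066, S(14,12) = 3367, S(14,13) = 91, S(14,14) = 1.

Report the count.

i=15: T(15,12)=66066+12·3367=106470 | T(15,13)=3367+13·91=4550 | T(15,14)=91+14·1=105
i=16: T(16,13)=106470+13·4550=165620 | T(16,14)=4550+14·105=6020
i=17: T(17,14)=165620+14·6020=249900
Read S(17,14) = 249900.

249900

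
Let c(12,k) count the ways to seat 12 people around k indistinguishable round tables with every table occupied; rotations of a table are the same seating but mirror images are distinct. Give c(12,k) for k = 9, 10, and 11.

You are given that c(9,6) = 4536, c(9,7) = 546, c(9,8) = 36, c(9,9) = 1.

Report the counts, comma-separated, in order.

32670, 1925, 66

row 10: T[10][7]=9·546+4536=9450  T[10][8]=9·36+546=870  T[10][9]=9·1+36=45  T[10][10]=9·0+1=1
row 11: T[11][8]=10·870+9450=18150  T[11][9]=10·45+870=1320  T[11][10]=10·1+45=55  T[11][11]=10·0+1=1
row 12: T[12][9]=11·1320+18150=32670  T[12][10]=11·55+1320=1925  T[12][11]=11·1+55=66
Read c(12,9) = 32670, c(12,10) = 1925, c(12,11) = 66.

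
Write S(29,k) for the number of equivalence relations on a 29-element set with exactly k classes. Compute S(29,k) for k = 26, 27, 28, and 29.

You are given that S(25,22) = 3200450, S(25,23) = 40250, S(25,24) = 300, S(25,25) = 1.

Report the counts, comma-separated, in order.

r26: T_26,23=23×40250+3200450=4126200; T_26,24=24×300+40250=47450; T_26,25=25×1+300=325; T_26,26=26×0+1=1
r27: T_27,24=24×47450+4126200=5265000; T_27,25=25×325+47450=55575; T_27,26=26×1+325=351; T_27,27=27×0+1=1
r28: T_28,25=25×55575+5265000=6654375; T_28,26=26×351+55575=64701; T_28,27=27×1+351=378; T_28,28=28×0+1=1
r29: T_29,26=26×64701+6654375=8336601; T_29,27=27×378+64701=74907; T_29,28=28×1+378=406; T_29,29=29×0+1=1
Read S(29,26) = 8336601, S(29,27) = 74907, S(29,28) = 406, S(29,29) = 1.

8336601, 74907, 406, 1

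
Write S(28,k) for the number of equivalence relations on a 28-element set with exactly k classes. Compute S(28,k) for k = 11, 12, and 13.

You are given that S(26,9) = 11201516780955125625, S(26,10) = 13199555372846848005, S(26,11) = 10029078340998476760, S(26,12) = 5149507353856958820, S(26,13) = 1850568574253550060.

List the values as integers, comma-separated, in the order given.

1501910658871554621690, 985397416171213883565, 451512851236272407400

row 27: T[27][10]=10·13199555372846848005+11201516780955125625=143197070509423605675  T[27][11]=11·10029078340998476760+13199555372846848005=123519417123830092365  T[27][12]=12·5149507353856958820+10029078340998476760=71823166587281982600  T[27][13]=13·1850568574253550060+5149507353856958820=29206898819153109600
row 28: T[28][11]=11·123519417123830092365+143197070509423605675=1501910658871554621690  T[28][12]=12·71823166587281982600+123519417123830092365=985397416171213883565  T[28][13]=13·29206898819153109600+71823166587281982600=451512851236272407400
Read S(28,11) = 1501910658871554621690, S(28,12) = 985397416171213883565, S(28,13) = 451512851236272407400.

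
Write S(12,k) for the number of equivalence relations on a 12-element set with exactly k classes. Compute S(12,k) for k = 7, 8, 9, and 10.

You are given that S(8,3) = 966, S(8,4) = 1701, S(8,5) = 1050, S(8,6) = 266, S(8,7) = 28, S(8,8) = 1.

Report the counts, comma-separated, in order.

i=9: T(9,4)=966+4·1701=7770 | T(9,5)=1701+5·1050=6951 | T(9,6)=1050+6·266=2646 | T(9,7)=266+7·28=462 | T(9,8)=28+8·1=36 | T(9,9)=1+9·0=1
i=10: T(10,5)=7770+5·6951=42525 | T(10,6)=6951+6·2646=22827 | T(10,7)=2646+7·462=5880 | T(10,8)=462+8·36=750 | T(10,9)=36+9·1=45 | T(10,10)=1+10·0=1
i=11: T(11,6)=42525+6·22827=179487 | T(11,7)=22827+7·5880=63987 | T(11,8)=5880+8·750=11880 | T(11,9)=750+9·45=1155 | T(11,10)=45+10·1=55
i=12: T(12,7)=179487+7·63987=627396 | T(12,8)=63987+8·11880=159027 | T(12,9)=11880+9·1155=22275 | T(12,10)=1155+10·55=1705
Read S(12,7) = 627396, S(12,8) = 159027, S(12,9) = 22275, S(12,10) = 1705.

627396, 159027, 22275, 1705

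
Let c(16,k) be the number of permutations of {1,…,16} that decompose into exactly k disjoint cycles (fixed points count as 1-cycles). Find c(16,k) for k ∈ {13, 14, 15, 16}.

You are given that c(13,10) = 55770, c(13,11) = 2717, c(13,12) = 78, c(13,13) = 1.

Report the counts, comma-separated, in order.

i=14: T(14,11)=55770+13·2717=91091 | T(14,12)=2717+13·78=3731 | T(14,13)=78+13·1=91 | T(14,14)=1+13·0=1
i=15: T(15,12)=91091+14·3731=143325 | T(15,13)=3731+14·91=5005 | T(15,14)=91+14·1=105 | T(15,15)=1+14·0=1
i=16: T(16,13)=143325+15·5005=218400 | T(16,14)=5005+15·105=6580 | T(16,15)=105+15·1=120 | T(16,16)=1+15·0=1
Read c(16,13) = 218400, c(16,14) = 6580, c(16,15) = 120, c(16,16) = 1.

218400, 6580, 120, 1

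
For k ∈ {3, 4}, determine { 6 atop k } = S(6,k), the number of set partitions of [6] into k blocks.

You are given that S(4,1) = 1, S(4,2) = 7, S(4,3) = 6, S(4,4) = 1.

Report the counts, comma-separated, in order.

@5  (5,2):7·2+1→15, (5,3):6·3+7→25, (5,4):1·4+6→10
@6  (6,3):25·3+15→90, (6,4):10·4+25→65
Read S(6,3) = 90, S(6,4) = 65.

90, 65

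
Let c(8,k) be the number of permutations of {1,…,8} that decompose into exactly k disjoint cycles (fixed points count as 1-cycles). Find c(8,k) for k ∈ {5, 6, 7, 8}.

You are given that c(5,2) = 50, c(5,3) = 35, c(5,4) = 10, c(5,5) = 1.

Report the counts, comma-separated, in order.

@6  (6,3):35·5+50→225, (6,4):10·5+35→85, (6,5):1·5+10→15, (6,6):0·5+1→1
@7  (7,4):85·6+225→735, (7,5):15·6+85→175, (7,6):1·6+15→21, (7,7):0·6+1→1
@8  (8,5):175·7+735→1960, (8,6):21·7+175→322, (8,7):1·7+21→28, (8,8):0·7+1→1
Read c(8,5) = 1960, c(8,6) = 322, c(8,7) = 28, c(8,8) = 1.

1960, 322, 28, 1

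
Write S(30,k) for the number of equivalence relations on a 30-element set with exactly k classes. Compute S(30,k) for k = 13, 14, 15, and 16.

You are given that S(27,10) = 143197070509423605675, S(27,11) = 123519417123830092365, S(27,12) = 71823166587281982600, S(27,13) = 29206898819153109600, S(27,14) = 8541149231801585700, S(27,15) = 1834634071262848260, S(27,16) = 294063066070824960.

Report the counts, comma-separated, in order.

i=28: T(28,11)=143197070509423605675+11·123519417123830092365=1501910658871554621690 | T(28,12)=123519417123830092365+12·71823166587281982600=985397416171213883565 | T(28,13)=71823166587281982600+13·29206898819153109600=451512851236272407400 | T(28,14)=29206898819153109600+14·8541149231801585700=148782988064375309400 | T(28,15)=8541149231801585700+15·1834634071262848260=36060660300744309600 | T(28,16)=1834634071262848260+16·294063066070824960=6539643128396047620
i=29: T(29,12)=1501910658871554621690+12·985397416171213883565=13326679652926121224470 | T(29,13)=985397416171213883565+13·451512851236272407400=6855064482242755179765 | T(29,14)=451512851236272407400+14·148782988064375309400=2534474684137526739000 | T(29,15)=148782988064375309400+15·36060660300744309600=689692892575539953400 | T(29,16)=36060660300744309600+16·6539643128396047620=140694950355081071520
i=30: T(30,13)=13326679652926121224470+13·6855064482242755179765=102442517922081938561415 | T(30,14)=6855064482242755179765+14·2534474684137526739000=42337710060168129525765 | T(30,15)=2534474684137526739000+15·689692892575539953400=12879868072770626040000 | T(30,16)=689692892575539953400+16·140694950355081071520=2940812098256837097720
Read S(30,13) = 102442517922081938561415, S(30,14) = 42337710060168129525765, S(30,15) = 12879868072770626040000, S(30,16) = 2940812098256837097720.

102442517922081938561415, 42337710060168129525765, 12879868072770626040000, 2940812098256837097720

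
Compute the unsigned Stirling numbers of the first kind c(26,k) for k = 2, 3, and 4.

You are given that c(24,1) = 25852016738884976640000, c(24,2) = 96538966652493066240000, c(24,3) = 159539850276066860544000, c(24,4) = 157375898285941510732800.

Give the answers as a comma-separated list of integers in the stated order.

r25: T_25,1=24×25852016738884976640000+0=620448401733239439360000; T_25,2=24×96538966652493066240000+25852016738884976640000=2342787216398718566400000; T_25,3=24×159539850276066860544000+96538966652493066240000=3925495373278097719296000; T_25,4=24×157375898285941510732800+159539850276066860544000=3936561409138663118131200
r26: T_26,2=25×2342787216398718566400000+620448401733239439360000=59190128811701203599360000; T_26,3=25×3925495373278097719296000+2342787216398718566400000=100480171548351161548800000; T_26,4=25×3936561409138663118131200+3925495373278097719296000=102339530601744675672576000
Read c(26,2) = 59190128811701203599360000, c(26,3) = 100480171548351161548800000, c(26,4) = 102339530601744675672576000.

59190128811701203599360000, 100480171548351161548800000, 102339530601744675672576000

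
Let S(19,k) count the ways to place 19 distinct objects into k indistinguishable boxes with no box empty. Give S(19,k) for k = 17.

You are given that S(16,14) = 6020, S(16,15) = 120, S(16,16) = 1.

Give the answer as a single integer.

12597

r17: T_17,15=15×120+6020=7820; T_17,16=16×1+120=136; T_17,17=17×0+1=1
r18: T_18,16=16×136+7820=9996; T_18,17=17×1+136=153
r19: T_19,17=17×153+9996=12597
Read S(19,17) = 12597.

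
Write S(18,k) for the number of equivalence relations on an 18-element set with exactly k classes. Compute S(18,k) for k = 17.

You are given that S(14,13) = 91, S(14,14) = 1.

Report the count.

153

[15] T[15,14]:14*1+91=105 · T[15,15]:15*0+1=1
[16] T[16,15]:15*1+105=120 · T[16,16]:16*0+1=1
[17] T[17,16]:16*1+120=136 · T[17,17]:17*0+1=1
[18] T[18,17]:17*1+136=153
Read S(18,17) = 153.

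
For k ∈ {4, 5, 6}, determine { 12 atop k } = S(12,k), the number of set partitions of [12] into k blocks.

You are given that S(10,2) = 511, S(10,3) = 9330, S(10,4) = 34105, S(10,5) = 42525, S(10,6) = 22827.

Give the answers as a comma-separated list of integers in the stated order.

@11  (11,3):9330·3+511→28501, (11,4):34105·4+9330→145750, (11,5):42525·5+34105→246730, (11,6):22827·6+42525→179487
@12  (12,4):145750·4+28501→611501, (12,5):246730·5+145750→1379400, (12,6):179487·6+246730→1323652
Read S(12,4) = 611501, S(12,5) = 1379400, S(12,6) = 1323652.

611501, 1379400, 1323652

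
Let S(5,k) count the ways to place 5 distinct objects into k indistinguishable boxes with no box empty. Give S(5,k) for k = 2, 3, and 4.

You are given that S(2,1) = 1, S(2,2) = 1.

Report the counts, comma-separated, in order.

15, 25, 10

[3] T[3,1]:1*1+0=1 · T[3,2]:2*1+1=3 · T[3,3]:3*0+1=1
[4] T[4,1]:1*1+0=1 · T[4,2]:2*3+1=7 · T[4,3]:3*1+3=6 · T[4,4]:4*0+1=1
[5] T[5,2]:2*7+1=15 · T[5,3]:3*6+7=25 · T[5,4]:4*1+6=10
Read S(5,2) = 15, S(5,3) = 25, S(5,4) = 10.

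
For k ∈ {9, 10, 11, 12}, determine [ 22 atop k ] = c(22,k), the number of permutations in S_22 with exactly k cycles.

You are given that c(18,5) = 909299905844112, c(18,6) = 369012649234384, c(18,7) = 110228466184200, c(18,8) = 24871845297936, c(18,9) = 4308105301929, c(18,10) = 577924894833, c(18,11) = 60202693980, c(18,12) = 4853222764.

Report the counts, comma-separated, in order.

1634980697246583456, 276019109275035346, 37600535086859745, 4154823851430525

r19: T_19,6=18×369012649234384+909299905844112=7551527592063024; T_19,7=18×110228466184200+369012649234384=2353125040549984; T_19,8=18×24871845297936+110228466184200=557921681547048; T_19,9=18×4308105301929+24871845297936=102417740732658; T_19,10=18×577924894833+4308105301929=14710753408923; T_19,11=18×60202693980+577924894833=1661573386473; T_19,12=18×4853222764+60202693980=147560703732
r20: T_20,7=19×2353125040549984+7551527592063024=52260903362512720; T_20,8=19×557921681547048+2353125040549984=12953636989943896; T_20,9=19×102417740732658+557921681547048=2503858755467550; T_20,10=19×14710753408923+102417740732658=381922055502195; T_20,11=19×1661573386473+14710753408923=46280647751910; T_20,12=19×147560703732+1661573386473=4465226757381
r21: T_21,8=20×12953636989943896+52260903362512720=311333643161390640; T_21,9=20×2503858755467550+12953636989943896=63030812099294896; T_21,10=20×381922055502195+2503858755467550=10142299865511450; T_21,11=20×46280647751910+381922055502195=1307535010540395; T_21,12=20×4465226757381+46280647751910=135585182899530
r22: T_22,9=21×63030812099294896+311333643161390640=1634980697246583456; T_22,10=21×10142299865511450+63030812099294896=276019109275035346; T_22,11=21×1307535010540395+10142299865511450=37600535086859745; T_22,12=21×135585182899530+1307535010540395=4154823851430525
Read c(22,9) = 1634980697246583456, c(22,10) = 276019109275035346, c(22,11) = 37600535086859745, c(22,12) = 4154823851430525.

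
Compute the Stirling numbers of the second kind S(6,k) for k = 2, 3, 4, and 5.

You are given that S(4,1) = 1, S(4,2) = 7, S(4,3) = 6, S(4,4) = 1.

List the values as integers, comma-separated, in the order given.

row 5: T[5][1]=1·1+0=1  T[5][2]=2·7+1=15  T[5][3]=3·6+7=25  T[5][4]=4·1+6=10  T[5][5]=5·0+1=1
row 6: T[6][2]=2·15+1=31  T[6][3]=3·25+15=90  T[6][4]=4·10+25=65  T[6][5]=5·1+10=15
Read S(6,2) = 31, S(6,3) = 90, S(6,4) = 65, S(6,5) = 15.

31, 90, 65, 15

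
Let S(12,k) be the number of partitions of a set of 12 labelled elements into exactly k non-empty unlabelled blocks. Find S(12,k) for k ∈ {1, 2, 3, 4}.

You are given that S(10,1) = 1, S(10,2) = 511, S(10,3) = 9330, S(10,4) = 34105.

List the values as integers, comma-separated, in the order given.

1, 2047, 86526, 611501

row 11: T[11][1]=1·1+0=1  T[11][2]=2·511+1=1023  T[11][3]=3·9330+511=28501  T[11][4]=4·34105+9330=145750
row 12: T[12][1]=1·1+0=1  T[12][2]=2·1023+1=2047  T[12][3]=3·28501+1023=86526  T[12][4]=4·145750+28501=611501
Read S(12,1) = 1, S(12,2) = 2047, S(12,3) = 86526, S(12,4) = 611501.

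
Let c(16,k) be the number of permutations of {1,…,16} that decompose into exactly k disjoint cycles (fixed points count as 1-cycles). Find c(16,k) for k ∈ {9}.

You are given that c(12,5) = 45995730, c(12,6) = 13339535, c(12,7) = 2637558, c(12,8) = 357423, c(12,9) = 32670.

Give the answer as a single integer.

8207628000

row 13: T[13][6]=12·13339535+45995730=206070150  T[13][7]=12·2637558+13339535=44990231  T[13][8]=12·357423+2637558=6926634  T[13][9]=12·32670+357423=749463
row 14: T[14][7]=13·44990231+206070150=790943153  T[14][8]=13·6926634+44990231=135036473  T[14][9]=13·749463+6926634=16669653
row 15: T[15][8]=14·135036473+790943153=2681453775  T[15][9]=14·16669653+135036473=368411615
row 16: T[16][9]=15·368411615+2681453775=8207628000
Read c(16,9) = 8207628000.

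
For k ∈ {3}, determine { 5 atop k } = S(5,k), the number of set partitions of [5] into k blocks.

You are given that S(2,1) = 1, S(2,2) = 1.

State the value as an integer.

25

i=3: T(3,1)=0+1·1=1 | T(3,2)=1+2·1=3 | T(3,3)=1+3·0=1
i=4: T(4,2)=1+2·3=7 | T(4,3)=3+3·1=6
i=5: T(5,3)=7+3·6=25
Read S(5,3) = 25.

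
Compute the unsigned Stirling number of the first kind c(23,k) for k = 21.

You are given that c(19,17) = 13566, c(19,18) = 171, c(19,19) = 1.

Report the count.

@20  (20,18):171·19+13566→16815, (20,19):1·19+171→190, (20,20):0·19+1→1
@21  (21,19):190·20+16815→20615, (21,20):1·20+190→210, (21,21):0·20+1→1
@22  (22,20):210·21+20615→25025, (22,21):1·21+210→231
@23  (23,21):231·22+25025→30107
Read c(23,21) = 30107.

30107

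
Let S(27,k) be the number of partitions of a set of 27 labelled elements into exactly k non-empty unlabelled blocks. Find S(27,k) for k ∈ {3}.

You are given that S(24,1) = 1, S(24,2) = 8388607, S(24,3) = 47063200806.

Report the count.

i=25: T(25,1)=0+1·1=1 | T(25,2)=1+2·8388607=16777215 | T(25,3)=8388607+3·47063200806=141197991025
i=26: T(26,2)=1+2·16777215=33554431 | T(26,3)=16777215+3·141197991025=423610750290
i=27: T(27,3)=33554431+3·423610750290=1270865805301
Read S(27,3) = 1270865805301.

1270865805301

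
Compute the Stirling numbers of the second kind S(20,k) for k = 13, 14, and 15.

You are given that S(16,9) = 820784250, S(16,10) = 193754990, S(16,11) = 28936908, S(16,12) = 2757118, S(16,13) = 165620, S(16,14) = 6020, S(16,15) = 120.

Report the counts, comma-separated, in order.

[17] T[17,10]:10*193754990+820784250=2758334150 · T[17,11]:11*28936908+193754990=512060978 · T[17,12]:12*2757118+28936908=62022324 · T[17,13]:13*165620+2757118=4910178 · T[17,14]:14*6020+165620=249900 · T[17,15]:15*120+6020=7820
[18] T[18,11]:11*512060978+2758334150=8391004908 · T[18,12]:12*62022324+512060978=1256328866 · T[18,13]:13*4910178+62022324=125854638 · T[18,14]:14*249900+4910178=8408778 · T[18,15]:15*7820+249900=367200
[19] T[19,12]:12*1256328866+8391004908=23466951300 · T[19,13]:13*125854638+1256328866=2892439160 · T[19,14]:14*8408778+125854638=243577530 · T[19,15]:15*367200+8408778=13916778
[20] T[20,13]:13*2892439160+23466951300=61068660380 · T[20,14]:14*243577530+2892439160=6302524580 · T[20,15]:15*13916778+243577530=452329200
Read S(20,13) = 61068660380, S(20,14) = 6302524580, S(20,15) = 452329200.

61068660380, 6302524580, 452329200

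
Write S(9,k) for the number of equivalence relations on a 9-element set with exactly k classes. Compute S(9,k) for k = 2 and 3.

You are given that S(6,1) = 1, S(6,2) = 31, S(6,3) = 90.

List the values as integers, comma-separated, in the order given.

@7  (7,1):1·1+0→1, (7,2):31·2+1→63, (7,3):90·3+31→301
@8  (8,1):1·1+0→1, (8,2):63·2+1→127, (8,3):301·3+63→966
@9  (9,2):127·2+1→255, (9,3):966·3+127→3025
Read S(9,2) = 255, S(9,3) = 3025.

255, 3025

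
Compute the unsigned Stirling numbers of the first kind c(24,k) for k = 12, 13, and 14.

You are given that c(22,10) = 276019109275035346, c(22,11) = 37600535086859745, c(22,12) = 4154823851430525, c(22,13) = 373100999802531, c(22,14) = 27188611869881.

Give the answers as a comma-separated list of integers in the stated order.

4070384057007569521, 413356714301314056, 34701806448704206

row 23: T[23][11]=22·37600535086859745+276019109275035346=1103230881185949736  T[23][12]=22·4154823851430525+37600535086859745=129006659818331295  T[23][13]=22·373100999802531+4154823851430525=12363045847086207  T[23][14]=22·27188611869881+373100999802531=971250460939913
row 24: T[24][12]=23·129006659818331295+1103230881185949736=4070384057007569521  T[24][13]=23·12363045847086207+129006659818331295=413356714301314056  T[24][14]=23·971250460939913+12363045847086207=34701806448704206
Read c(24,12) = 4070384057007569521, c(24,13) = 413356714301314056, c(24,14) = 34701806448704206.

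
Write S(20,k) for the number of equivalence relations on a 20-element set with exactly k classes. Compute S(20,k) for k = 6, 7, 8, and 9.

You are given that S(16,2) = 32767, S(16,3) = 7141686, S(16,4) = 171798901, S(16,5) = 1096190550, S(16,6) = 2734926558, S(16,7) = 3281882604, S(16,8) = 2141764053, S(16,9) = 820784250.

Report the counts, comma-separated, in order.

row 17: T[17][3]=3·7141686+32767=21457825  T[17][4]=4·171798901+7141686=694337290  T[17][5]=5·1096190550+171798901=5652751651  T[17][6]=6·2734926558+1096190550=17505749898  T[17][7]=7·3281882604+2734926558=25708104786  T[17][8]=8·2141764053+3281882604=20415995028  T[17][9]=9·820784250+2141764053=9528822303
row 18: T[18][4]=4·694337290+21457825=2798806985  T[18][5]=5·5652751651+694337290=28958095545  T[18][6]=6·17505749898+5652751651=110687251039  T[18][7]=7·25708104786+17505749898=197462483400  T[18][8]=8·20415995028+25708104786=189036065010  T[18][9]=9·9528822303+20415995028=106175395755
row 19: T[19][5]=5·28958095545+2798806985=147589284710  T[19][6]=6·110687251039+28958095545=693081601779  T[19][7]=7·197462483400+110687251039=1492924634839  T[19][8]=8·189036065010+197462483400=1709751003480  T[19][9]=9·106175395755+189036065010=1144614626805
row 20: T[20][6]=6·693081601779+147589284710=4306078895384  T[20][7]=7·1492924634839+693081601779=11143554045652  T[20][8]=8·1709751003480+1492924634839=15170932662679  T[20][9]=9·1144614626805+1709751003480=12011282644725
Read S(20,6) = 4306078895384, S(20,7) = 11143554045652, S(20,8) = 15170932662679, S(20,9) = 12011282644725.

4306078895384, 11143554045652, 15170932662679, 12011282644725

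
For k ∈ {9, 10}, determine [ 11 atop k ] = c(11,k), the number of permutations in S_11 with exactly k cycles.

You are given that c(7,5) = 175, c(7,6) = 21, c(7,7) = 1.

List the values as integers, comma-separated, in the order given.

row 8: T[8][6]=7·21+175=322  T[8][7]=7·1+21=28  T[8][8]=7·0+1=1
row 9: T[9][7]=8·28+322=546  T[9][8]=8·1+28=36  T[9][9]=8·0+1=1
row 10: T[10][8]=9·36+546=870  T[10][9]=9·1+36=45  T[10][10]=9·0+1=1
row 11: T[11][9]=10·45+870=1320  T[11][10]=10·1+45=55
Read c(11,9) = 1320, c(11,10) = 55.

1320, 55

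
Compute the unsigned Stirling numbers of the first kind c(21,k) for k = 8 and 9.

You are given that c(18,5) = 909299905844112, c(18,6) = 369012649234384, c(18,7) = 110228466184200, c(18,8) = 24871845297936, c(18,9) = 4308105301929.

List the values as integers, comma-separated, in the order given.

@19  (19,6):369012649234384·18+909299905844112→7551527592063024, (19,7):110228466184200·18+369012649234384→2353125040549984, (19,8):24871845297936·18+110228466184200→557921681547048, (19,9):4308105301929·18+24871845297936→102417740732658
@20  (20,7):2353125040549984·19+7551527592063024→52260903362512720, (20,8):557921681547048·19+2353125040549984→12953636989943896, (20,9):102417740732658·19+557921681547048→2503858755467550
@21  (21,8):12953636989943896·20+52260903362512720→311333643161390640, (21,9):2503858755467550·20+12953636989943896→63030812099294896
Read c(21,8) = 311333643161390640, c(21,9) = 63030812099294896.

311333643161390640, 63030812099294896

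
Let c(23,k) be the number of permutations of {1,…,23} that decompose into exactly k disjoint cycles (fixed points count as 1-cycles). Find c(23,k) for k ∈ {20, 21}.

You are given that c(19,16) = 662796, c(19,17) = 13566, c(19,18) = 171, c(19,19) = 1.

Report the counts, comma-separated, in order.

2240315, 30107

r20: T_20,17=19×13566+662796=920550; T_20,18=19×171+13566=16815; T_20,19=19×1+171=190; T_20,20=19×0+1=1
r21: T_21,18=20×16815+920550=1256850; T_21,19=20×190+16815=20615; T_21,20=20×1+190=210; T_21,21=20×0+1=1
r22: T_22,19=21×20615+1256850=1689765; T_22,20=21×210+20615=25025; T_22,21=21×1+210=231
r23: T_23,20=22×25025+1689765=2240315; T_23,21=22×231+25025=30107
Read c(23,20) = 2240315, c(23,21) = 30107.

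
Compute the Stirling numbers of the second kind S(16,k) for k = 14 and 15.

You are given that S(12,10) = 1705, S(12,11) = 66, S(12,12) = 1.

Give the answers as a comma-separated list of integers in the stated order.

6020, 120

[13] T[13,11]:11*66+1705=2431 · T[13,12]:12*1+66=78 · T[13,13]:13*0+1=1
[14] T[14,12]:12*78+2431=3367 · T[14,13]:13*1+78=91 · T[14,14]:14*0+1=1
[15] T[15,13]:13*91+3367=4550 · T[15,14]:14*1+91=105 · T[15,15]:15*0+1=1
[16] T[16,14]:14*105+4550=6020 · T[16,15]:15*1+105=120
Read S(16,14) = 6020, S(16,15) = 120.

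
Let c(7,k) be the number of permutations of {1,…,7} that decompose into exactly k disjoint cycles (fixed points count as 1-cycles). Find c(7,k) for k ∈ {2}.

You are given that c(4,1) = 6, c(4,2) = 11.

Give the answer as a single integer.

1764

[5] T[5,1]:4*6+0=24 · T[5,2]:4*11+6=50
[6] T[6,1]:5*24+0=120 · T[6,2]:5*50+24=274
[7] T[7,2]:6*274+120=1764
Read c(7,2) = 1764.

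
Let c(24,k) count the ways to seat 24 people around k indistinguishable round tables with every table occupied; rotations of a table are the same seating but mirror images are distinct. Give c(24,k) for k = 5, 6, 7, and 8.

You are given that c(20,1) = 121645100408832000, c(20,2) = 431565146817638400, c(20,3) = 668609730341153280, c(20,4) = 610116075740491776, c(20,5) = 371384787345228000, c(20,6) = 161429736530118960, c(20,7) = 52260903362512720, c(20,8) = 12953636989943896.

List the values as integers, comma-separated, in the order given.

r21: T_21,2=20×431565146817638400+121645100408832000=8752948036761600000; T_21,3=20×668609730341153280+431565146817638400=13803759753640704000; T_21,4=20×610116075740491776+668609730341153280=12870931245150988800; T_21,5=20×371384787345228000+610116075740491776=8037811822645051776; T_21,6=20×161429736530118960+371384787345228000=3599979517947607200; T_21,7=20×52260903362512720+161429736530118960=1206647803780373360; T_21,8=20×12953636989943896+52260903362512720=311333643161390640
r22: T_22,3=21×13803759753640704000+8752948036761600000=298631902863216384000; T_22,4=21×12870931245150988800+13803759753640704000=284093315901811468800; T_22,5=21×8037811822645051776+12870931245150988800=181664979520697076096; T_22,6=21×3599979517947607200+8037811822645051776=83637381699544802976; T_22,7=21×1206647803780373360+3599979517947607200=28939583397335447760; T_22,8=21×311333643161390640+1206647803780373360=7744654310169576800
r23: T_23,4=22×284093315901811468800+298631902863216384000=6548684852703068697600; T_23,5=22×181664979520697076096+284093315901811468800=4280722865357147142912; T_23,6=22×83637381699544802976+181664979520697076096=2021687376910682741568; T_23,7=22×28939583397335447760+83637381699544802976=720308216440924653696; T_23,8=22×7744654310169576800+28939583397335447760=199321978221066137360
r24: T_24,5=23×4280722865357147142912+6548684852703068697600=105005310755917452984576; T_24,6=23×2021687376910682741568+4280722865357147142912=50779532534302850198976; T_24,7=23×720308216440924653696+2021687376910682741568=18588776355051949776576; T_24,8=23×199321978221066137360+720308216440924653696=5304713715525445812976
Read c(24,5) = 105005310755917452984576, c(24,6) = 50779532534302850198976, c(24,7) = 18588776355051949776576, c(24,8) = 5304713715525445812976.

105005310755917452984576, 50779532534302850198976, 18588776355051949776576, 5304713715525445812976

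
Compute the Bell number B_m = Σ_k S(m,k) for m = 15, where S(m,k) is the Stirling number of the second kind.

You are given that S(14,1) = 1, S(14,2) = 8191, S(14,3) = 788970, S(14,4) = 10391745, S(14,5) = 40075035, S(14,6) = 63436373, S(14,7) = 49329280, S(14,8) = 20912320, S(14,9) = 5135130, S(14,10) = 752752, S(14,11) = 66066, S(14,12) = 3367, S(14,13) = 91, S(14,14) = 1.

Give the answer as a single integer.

row 15: T[15][1]=1·1+0=1  T[15][2]=2·8191+1=16383  T[15][3]=3·788970+8191=2375101  T[15][4]=4·10391745+788970=42355950  T[15][5]=5·40075035+10391745=210766920  T[15][6]=6·63436373+40075035=420693273  T[15][7]=7·49329280+63436373=408741333  T[15][8]=8·20912320+49329280=216627840  T[15][9]=9·5135130+20912320=67128490  T[15][10]=10·752752+5135130=12662650  T[15][11]=11·66066+752752=1479478  T[15][12]=12·3367+66066=106470  T[15][13]=13·91+3367=4550  T[15][14]=14·1+91=105  T[15][15]=15·0+1=1
B_15 = ΣS(15,k) = 1+16383+2375101+42355950+210766920+420693273+408741333+216627840+67128490+12662650+1479478+106470+4550+105+1 = 1382958545

1382958545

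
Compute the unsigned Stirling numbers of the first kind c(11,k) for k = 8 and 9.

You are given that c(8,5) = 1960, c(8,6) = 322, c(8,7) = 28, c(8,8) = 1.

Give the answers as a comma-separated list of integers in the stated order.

18150, 1320

i=9: T(9,6)=1960+8·322=4536 | T(9,7)=322+8·28=546 | T(9,8)=28+8·1=36 | T(9,9)=1+8·0=1
i=10: T(10,7)=4536+9·546=9450 | T(10,8)=546+9·36=870 | T(10,9)=36+9·1=45
i=11: T(11,8)=9450+10·870=18150 | T(11,9)=870+10·45=1320
Read c(11,8) = 18150, c(11,9) = 1320.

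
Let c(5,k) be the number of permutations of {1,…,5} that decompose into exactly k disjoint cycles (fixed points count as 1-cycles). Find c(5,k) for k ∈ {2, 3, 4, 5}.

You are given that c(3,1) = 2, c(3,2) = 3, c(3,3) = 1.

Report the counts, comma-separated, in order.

50, 35, 10, 1

@4  (4,1):2·3+0→6, (4,2):3·3+2→11, (4,3):1·3+3→6, (4,4):0·3+1→1
@5  (5,2):11·4+6→50, (5,3):6·4+11→35, (5,4):1·4+6→10, (5,5):0·4+1→1
Read c(5,2) = 50, c(5,3) = 35, c(5,4) = 10, c(5,5) = 1.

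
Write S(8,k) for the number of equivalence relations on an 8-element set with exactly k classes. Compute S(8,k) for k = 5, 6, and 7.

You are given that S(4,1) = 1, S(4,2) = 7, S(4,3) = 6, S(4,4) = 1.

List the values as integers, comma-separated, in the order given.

@5  (5,2):7·2+1→15, (5,3):6·3+7→25, (5,4):1·4+6→10, (5,5):0·5+1→1
@6  (6,3):25·3+15→90, (6,4):10·4+25→65, (6,5):1·5+10→15, (6,6):0·6+1→1
@7  (7,4):65·4+90→350, (7,5):15·5+65→140, (7,6):1·6+15→21, (7,7):0·7+1→1
@8  (8,5):140·5+350→1050, (8,6):21·6+140→266, (8,7):1·7+21→28
Read S(8,5) = 1050, S(8,6) = 266, S(8,7) = 28.

1050, 266, 28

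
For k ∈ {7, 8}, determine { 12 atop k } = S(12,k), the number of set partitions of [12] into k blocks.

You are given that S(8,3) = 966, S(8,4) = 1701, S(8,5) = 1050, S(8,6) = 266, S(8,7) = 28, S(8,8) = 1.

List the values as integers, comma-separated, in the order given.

627396, 159027

i=9: T(9,4)=966+4·1701=7770 | T(9,5)=1701+5·1050=6951 | T(9,6)=1050+6·266=2646 | T(9,7)=266+7·28=462 | T(9,8)=28+8·1=36
i=10: T(10,5)=7770+5·6951=42525 | T(10,6)=6951+6·2646=22827 | T(10,7)=2646+7·462=5880 | T(10,8)=462+8·36=750
i=11: T(11,6)=42525+6·22827=179487 | T(11,7)=22827+7·5880=63987 | T(11,8)=5880+8·750=11880
i=12: T(12,7)=179487+7·63987=627396 | T(12,8)=63987+8·11880=159027
Read S(12,7) = 627396, S(12,8) = 159027.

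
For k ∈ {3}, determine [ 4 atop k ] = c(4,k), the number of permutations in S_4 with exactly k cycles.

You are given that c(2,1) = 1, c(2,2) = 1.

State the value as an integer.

6

r3: T_3,2=2×1+1=3; T_3,3=2×0+1=1
r4: T_4,3=3×1+3=6
Read c(4,3) = 6.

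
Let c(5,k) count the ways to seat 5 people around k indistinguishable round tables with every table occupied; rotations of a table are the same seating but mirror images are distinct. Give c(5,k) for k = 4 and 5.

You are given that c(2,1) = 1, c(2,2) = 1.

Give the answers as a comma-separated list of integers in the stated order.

10, 1

r3: T_3,2=2×1+1=3; T_3,3=2×0+1=1
r4: T_4,3=3×1+3=6; T_4,4=3×0+1=1
r5: T_5,4=4×1+6=10; T_5,5=4×0+1=1
Read c(5,4) = 10, c(5,5) = 1.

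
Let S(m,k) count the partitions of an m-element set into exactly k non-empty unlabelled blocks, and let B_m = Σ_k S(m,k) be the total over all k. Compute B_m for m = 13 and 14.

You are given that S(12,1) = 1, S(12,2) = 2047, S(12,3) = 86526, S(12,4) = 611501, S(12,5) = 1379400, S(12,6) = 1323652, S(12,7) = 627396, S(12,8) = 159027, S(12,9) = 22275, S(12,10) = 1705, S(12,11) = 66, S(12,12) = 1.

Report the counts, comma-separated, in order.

r13: T_13,1=1×1+0=1; T_13,2=2×2047+1=4095; T_13,3=3×86526+2047=261625; T_13,4=4×611501+86526=2532530; T_13,5=5×1379400+611501=7508501; T_13,6=6×1323652+1379400=9321312; T_13,7=7×627396+1323652=5715424; T_13,8=8×159027+627396=1899612; T_13,9=9×22275+159027=359502; T_13,10=10×1705+22275=39325; T_13,11=11×66+1705=2431; T_13,12=12×1+66=78; T_13,13=13×0+1=1
r14: T_14,1=1×1+0=1; T_14,2=2×4095+1=8191; T_14,3=3×261625+4095=788970; T_14,4=4×2532530+261625=10391745; T_14,5=5×7508501+2532530=40075035; T_14,6=6×9321312+7508501=63436373; T_14,7=7×5715424+9321312=49329280; T_14,8=8×1899612+5715424=20912320; T_14,9=9×359502+1899612=5135130; T_14,10=10×39325+359502=752752; T_14,11=11×2431+39325=66066; T_14,12=12×78+2431=3367; T_14,13=13×1+78=91; T_14,14=14×0+1=1
B_13 = ΣS(13,k) = 1+4095+261625+2532530+7508501+9321312+5715424+1899612+359502+39325+2431+78+1 = 27644437
B_14 = ΣS(14,k) = 1+8191+788970+10391745+40075035+63436373+49329280+20912320+5135130+752752+66066+3367+91+1 = 190899322

27644437, 190899322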